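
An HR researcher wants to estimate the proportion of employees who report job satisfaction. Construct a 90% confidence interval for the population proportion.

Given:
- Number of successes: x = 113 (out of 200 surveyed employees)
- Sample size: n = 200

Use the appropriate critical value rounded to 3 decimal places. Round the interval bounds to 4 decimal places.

Sample proportion: p̂ = 113/200 = 0.565000

Check conditions for normal approximation:
  np̂ = 113 ≥ 10 ✓
  n(1-p̂) = 87 ≥ 10 ✓

The sample is large enough, so use a z-interval (normal approximation) for the proportion.

For 90% confidence, z* = 1.645 (from standard normal table)

Standard error: SE = √(p̂(1-p̂)/n) = √(0.565000×0.435000/200) = 0.03505531

Margin of error: E = z* × SE = 1.645 × 0.03505531 = 0.057666

Z-interval: p̂ ± E = 0.565000 ± 0.057666 = (0.507334, 0.622666)

Rounded to 4 decimal places:

(0.5073, 0.6227)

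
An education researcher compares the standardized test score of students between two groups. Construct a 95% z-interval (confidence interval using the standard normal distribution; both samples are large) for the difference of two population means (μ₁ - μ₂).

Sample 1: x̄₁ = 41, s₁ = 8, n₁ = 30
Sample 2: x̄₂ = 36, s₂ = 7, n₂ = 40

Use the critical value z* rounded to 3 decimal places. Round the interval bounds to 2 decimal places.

Both samples are large (n₁ = 30 ≥ 30, n₂ = 40 ≥ 30), so a z-interval for the difference of means applies.

Point estimate: x̄₁ - x̄₂ = 41 - 36 = 5

Standard error: SE = √(s₁²/n₁ + s₂²/n₂)
= √(8²/30 + 7²/40)
= √(2.133333 + 1.225000)
= 1.832576

For 95% confidence, z* = 1.96 (from standard normal table)
Margin of error: E = z* × SE = 1.96 × 1.832576 = 3.5918

Z-interval: (x̄₁ - x̄₂) ± E = 5 ± 3.5918 = (1.4082, 8.5918)

Rounded to 2 decimal places:

(1.41, 8.59)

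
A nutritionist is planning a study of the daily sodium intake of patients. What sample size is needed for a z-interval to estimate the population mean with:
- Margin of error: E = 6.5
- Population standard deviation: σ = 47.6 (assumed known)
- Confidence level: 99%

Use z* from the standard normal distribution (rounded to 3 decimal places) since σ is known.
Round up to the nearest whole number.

Using z* since population σ is known (z-interval formula).

For 99% confidence, z* = 2.576 (from standard normal table)

Sample size formula for z-interval: n = (z*σ/E)²

n = (2.576 × 47.6 / 6.5)²
  = (18.864246)²
  = 355.8598

Round up to the nearest whole number: n = 356

356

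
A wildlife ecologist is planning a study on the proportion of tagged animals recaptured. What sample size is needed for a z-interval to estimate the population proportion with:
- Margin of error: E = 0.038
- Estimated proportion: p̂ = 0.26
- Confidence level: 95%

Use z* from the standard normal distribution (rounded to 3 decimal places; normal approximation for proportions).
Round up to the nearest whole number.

Using z* for proportion z-interval (normal approximation).

For 95% confidence, z* = 1.96 (from standard normal table)

Sample size formula for proportion z-interval: n = z*²p̂(1-p̂)/E²

n = 1.96² × 0.26 × 0.74 / 0.038²
  = 3.8416 × 0.1924 / 0.001444
  = 511.8586

Round up to the nearest whole number: n = 512

512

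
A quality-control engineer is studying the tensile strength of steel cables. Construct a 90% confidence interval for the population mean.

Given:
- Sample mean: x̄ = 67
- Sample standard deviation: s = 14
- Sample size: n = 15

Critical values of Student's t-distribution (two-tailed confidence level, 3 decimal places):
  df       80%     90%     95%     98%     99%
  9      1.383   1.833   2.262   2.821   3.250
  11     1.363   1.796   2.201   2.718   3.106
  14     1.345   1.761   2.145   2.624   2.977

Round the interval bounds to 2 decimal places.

The population standard deviation σ is unknown (only the sample standard deviation s is given), so use a t-interval with df = n - 1 = 15 - 1 = 14.

For 90% confidence with df = 14, t* = 1.761 (from t-table)

Standard error: SE = s/√n = 14/√15 = 3.614784

Margin of error: E = t* × SE = 1.761 × 3.614784 = 6.3656

T-interval: x̄ ± E = 67 ± 6.3656 = (60.6344, 73.3656)

Rounded to 2 decimal places:

(60.63, 73.37)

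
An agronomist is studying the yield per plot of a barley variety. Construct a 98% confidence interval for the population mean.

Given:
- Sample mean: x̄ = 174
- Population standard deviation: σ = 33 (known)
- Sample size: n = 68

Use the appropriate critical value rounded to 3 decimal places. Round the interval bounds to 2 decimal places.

The population standard deviation σ is known, so use a z-interval (standard normal critical value).

For 98% confidence, z* = 2.326 (from standard normal table)

Standard error: SE = σ/√n = 33/√68 = 4.001838

Margin of error: E = z* × SE = 2.326 × 4.001838 = 9.3083

Z-interval: x̄ ± E = 174 ± 9.3083 = (164.6917, 183.3083)

Rounded to 2 decimal places:

(164.69, 183.31)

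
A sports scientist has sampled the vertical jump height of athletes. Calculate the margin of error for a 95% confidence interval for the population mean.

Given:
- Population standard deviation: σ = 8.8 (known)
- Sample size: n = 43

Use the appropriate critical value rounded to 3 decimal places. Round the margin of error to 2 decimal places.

The population standard deviation σ is known, so use the z-interval margin of error formula.

For 95% confidence, z* = 1.96 (from standard normal table)

Margin of error formula for z-interval: E = z* × σ/√n

E = 1.96 × 8.8/√43
  = 1.96 × 1.341987
  = 2.6303

Rounded to 2 decimal places:

2.63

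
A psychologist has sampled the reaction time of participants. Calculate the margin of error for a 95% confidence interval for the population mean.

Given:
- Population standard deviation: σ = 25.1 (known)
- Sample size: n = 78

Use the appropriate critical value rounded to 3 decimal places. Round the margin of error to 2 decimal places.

The population standard deviation σ is known, so use the z-interval margin of error formula.

For 95% confidence, z* = 1.96 (from standard normal table)

Margin of error formula for z-interval: E = z* × σ/√n

E = 1.96 × 25.1/√78
  = 1.96 × 2.842015
  = 5.5704

Rounded to 2 decimal places:

5.57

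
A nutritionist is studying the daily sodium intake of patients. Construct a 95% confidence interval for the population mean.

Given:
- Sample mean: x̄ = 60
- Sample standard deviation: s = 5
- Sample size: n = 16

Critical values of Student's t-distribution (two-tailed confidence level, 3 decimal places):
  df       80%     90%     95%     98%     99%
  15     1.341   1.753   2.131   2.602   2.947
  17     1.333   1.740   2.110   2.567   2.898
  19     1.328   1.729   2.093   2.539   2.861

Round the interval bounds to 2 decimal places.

The population standard deviation σ is unknown (only the sample standard deviation s is given), so use a t-interval with df = n - 1 = 16 - 1 = 15.

For 95% confidence with df = 15, t* = 2.131 (from t-table)

Standard error: SE = s/√n = 5/√16 = 1.250000

Margin of error: E = t* × SE = 2.131 × 1.250000 = 2.6637

T-interval: x̄ ± E = 60 ± 2.6637 = (57.3362, 62.6638)

Rounded to 2 decimal places:

(57.34, 62.66)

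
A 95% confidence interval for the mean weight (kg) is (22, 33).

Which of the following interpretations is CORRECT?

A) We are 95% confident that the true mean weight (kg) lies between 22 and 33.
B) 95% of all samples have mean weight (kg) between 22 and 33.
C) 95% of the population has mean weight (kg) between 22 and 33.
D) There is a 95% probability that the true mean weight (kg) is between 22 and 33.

A confidence interval represents our confidence in the procedure, not a probability statement about the parameter.

Key concept: If we repeated this sampling process many times and computed a 95% CI each time, about 95% of those intervals would contain the true population parameter.

For this specific interval (22, 33):
- Midpoint (point estimate): 27.5
- Margin of error: 5.5

The correct interpretation is the one stating confidence that the true parameter lies in the interval — option A.

A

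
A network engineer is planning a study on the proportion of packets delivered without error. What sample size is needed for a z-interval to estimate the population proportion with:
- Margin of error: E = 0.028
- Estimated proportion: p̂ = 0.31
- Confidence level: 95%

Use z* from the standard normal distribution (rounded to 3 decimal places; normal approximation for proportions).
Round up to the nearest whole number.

Using z* for proportion z-interval (normal approximation).

For 95% confidence, z* = 1.96 (from standard normal table)

Sample size formula for proportion z-interval: n = z*²p̂(1-p̂)/E²

n = 1.96² × 0.31 × 0.69 / 0.028²
  = 3.8416 × 0.2139 / 0.000784
  = 1048.1100

Round up to the nearest whole number: n = 1049

1049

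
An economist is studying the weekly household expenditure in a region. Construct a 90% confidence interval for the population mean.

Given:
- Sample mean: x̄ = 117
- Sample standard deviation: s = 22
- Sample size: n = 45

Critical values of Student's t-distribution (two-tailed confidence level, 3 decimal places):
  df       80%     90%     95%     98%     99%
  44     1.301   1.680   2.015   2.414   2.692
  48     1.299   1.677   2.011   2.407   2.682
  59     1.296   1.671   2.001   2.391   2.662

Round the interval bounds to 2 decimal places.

The population standard deviation σ is unknown (only the sample standard deviation s is given), so use a t-interval with df = n - 1 = 45 - 1 = 44.

For 90% confidence with df = 44, t* = 1.680 (from t-table)

Standard error: SE = s/√n = 22/√45 = 3.279566

Margin of error: E = t* × SE = 1.680 × 3.279566 = 5.5097

T-interval: x̄ ± E = 117 ± 5.5097 = (111.4903, 122.5097)

Rounded to 2 decimal places:

(111.49, 122.51)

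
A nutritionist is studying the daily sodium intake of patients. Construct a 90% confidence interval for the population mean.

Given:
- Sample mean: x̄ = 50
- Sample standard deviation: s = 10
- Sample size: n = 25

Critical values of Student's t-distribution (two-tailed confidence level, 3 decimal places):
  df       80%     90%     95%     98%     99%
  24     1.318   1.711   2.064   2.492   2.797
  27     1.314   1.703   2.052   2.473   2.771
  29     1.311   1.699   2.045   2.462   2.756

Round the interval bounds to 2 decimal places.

The population standard deviation σ is unknown (only the sample standard deviation s is given), so use a t-interval with df = n - 1 = 25 - 1 = 24.

For 90% confidence with df = 24, t* = 1.711 (from t-table)

Standard error: SE = s/√n = 10/√25 = 2.000000

Margin of error: E = t* × SE = 1.711 × 2.000000 = 3.4220

T-interval: x̄ ± E = 50 ± 3.4220 = (46.5780, 53.4220)

Rounded to 2 decimal places:

(46.58, 53.42)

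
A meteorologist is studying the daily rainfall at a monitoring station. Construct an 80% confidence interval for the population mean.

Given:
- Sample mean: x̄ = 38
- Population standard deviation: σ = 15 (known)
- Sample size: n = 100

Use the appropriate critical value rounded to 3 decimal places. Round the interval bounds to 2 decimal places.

The population standard deviation σ is known, so use a z-interval (standard normal critical value).

For 80% confidence, z* = 1.282 (from standard normal table)

Standard error: SE = σ/√n = 15/√100 = 1.500000

Margin of error: E = z* × SE = 1.282 × 1.500000 = 1.9230

Z-interval: x̄ ± E = 38 ± 1.9230 = (36.0770, 39.9230)

Rounded to 2 decimal places:

(36.08, 39.92)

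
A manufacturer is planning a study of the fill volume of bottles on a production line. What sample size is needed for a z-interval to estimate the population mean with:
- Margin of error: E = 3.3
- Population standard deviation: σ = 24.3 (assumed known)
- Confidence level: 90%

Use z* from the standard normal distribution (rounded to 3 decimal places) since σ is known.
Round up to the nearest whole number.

Using z* since population σ is known (z-interval formula).

For 90% confidence, z* = 1.645 (from standard normal table)

Sample size formula for z-interval: n = (z*σ/E)²

n = (1.645 × 24.3 / 3.3)²
  = (12.113182)²
  = 146.7292

Round up to the nearest whole number: n = 147

147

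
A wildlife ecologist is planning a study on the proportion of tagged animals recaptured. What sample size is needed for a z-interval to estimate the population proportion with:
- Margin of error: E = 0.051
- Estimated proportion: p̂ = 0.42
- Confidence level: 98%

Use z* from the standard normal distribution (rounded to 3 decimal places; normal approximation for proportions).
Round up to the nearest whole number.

Using z* for proportion z-interval (normal approximation).

For 98% confidence, z* = 2.326 (from standard normal table)

Sample size formula for proportion z-interval: n = z*²p̂(1-p̂)/E²

n = 2.326² × 0.42 × 0.58 / 0.051²
  = 5.410276 × 0.2436 / 0.002601
  = 506.7064

Round up to the nearest whole number: n = 507

507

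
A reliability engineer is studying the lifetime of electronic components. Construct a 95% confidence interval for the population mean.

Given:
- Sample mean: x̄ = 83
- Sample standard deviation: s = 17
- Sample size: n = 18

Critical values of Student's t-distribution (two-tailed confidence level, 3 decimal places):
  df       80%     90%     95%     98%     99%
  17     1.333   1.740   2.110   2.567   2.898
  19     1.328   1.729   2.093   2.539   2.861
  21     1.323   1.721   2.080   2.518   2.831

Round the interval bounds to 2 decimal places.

The population standard deviation σ is unknown (only the sample standard deviation s is given), so use a t-interval with df = n - 1 = 18 - 1 = 17.

For 95% confidence with df = 17, t* = 2.110 (from t-table)

Standard error: SE = s/√n = 17/√18 = 4.006938

Margin of error: E = t* × SE = 2.110 × 4.006938 = 8.4546

T-interval: x̄ ± E = 83 ± 8.4546 = (74.5454, 91.4546)

Rounded to 2 decimal places:

(74.55, 91.45)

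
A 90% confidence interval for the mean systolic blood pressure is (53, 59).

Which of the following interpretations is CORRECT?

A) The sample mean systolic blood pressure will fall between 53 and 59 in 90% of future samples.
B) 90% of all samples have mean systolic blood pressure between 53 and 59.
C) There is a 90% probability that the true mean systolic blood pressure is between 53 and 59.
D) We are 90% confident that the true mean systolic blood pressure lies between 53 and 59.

A confidence interval represents our confidence in the procedure, not a probability statement about the parameter.

Key concept: If we repeated this sampling process many times and computed a 90% CI each time, about 90% of those intervals would contain the true population parameter.

For this specific interval (53, 59):
- Midpoint (point estimate): 56
- Margin of error: 3

The correct interpretation is the one stating confidence that the true parameter lies in the interval — option D.

D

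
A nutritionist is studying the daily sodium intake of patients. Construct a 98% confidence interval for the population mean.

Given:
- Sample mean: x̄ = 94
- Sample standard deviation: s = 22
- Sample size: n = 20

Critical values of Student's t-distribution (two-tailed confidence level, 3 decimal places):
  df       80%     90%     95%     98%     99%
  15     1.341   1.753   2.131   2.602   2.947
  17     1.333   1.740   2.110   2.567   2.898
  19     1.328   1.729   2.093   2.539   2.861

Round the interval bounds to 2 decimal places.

The population standard deviation σ is unknown (only the sample standard deviation s is given), so use a t-interval with df = n - 1 = 20 - 1 = 19.

For 98% confidence with df = 19, t* = 2.539 (from t-table)

Standard error: SE = s/√n = 22/√20 = 4.919350

Margin of error: E = t* × SE = 2.539 × 4.919350 = 12.4902

T-interval: x̄ ± E = 94 ± 12.4902 = (81.5098, 106.4902)

Rounded to 2 decimal places:

(81.51, 106.49)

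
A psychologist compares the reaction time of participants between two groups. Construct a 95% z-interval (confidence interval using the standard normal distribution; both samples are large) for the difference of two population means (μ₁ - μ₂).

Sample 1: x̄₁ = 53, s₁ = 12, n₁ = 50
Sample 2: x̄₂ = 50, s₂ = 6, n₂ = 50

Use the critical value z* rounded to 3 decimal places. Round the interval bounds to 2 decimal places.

Both samples are large (n₁ = 50 ≥ 30, n₂ = 50 ≥ 30), so a z-interval for the difference of means applies.

Point estimate: x̄₁ - x̄₂ = 53 - 50 = 3

Standard error: SE = √(s₁²/n₁ + s₂²/n₂)
= √(12²/50 + 6²/50)
= √(2.880000 + 0.720000)
= 1.897367

For 95% confidence, z* = 1.96 (from standard normal table)
Margin of error: E = z* × SE = 1.96 × 1.897367 = 3.7188

Z-interval: (x̄₁ - x̄₂) ± E = 3 ± 3.7188 = (-0.7188, 6.7188)

Rounded to 2 decimal places:

(-0.72, 6.72)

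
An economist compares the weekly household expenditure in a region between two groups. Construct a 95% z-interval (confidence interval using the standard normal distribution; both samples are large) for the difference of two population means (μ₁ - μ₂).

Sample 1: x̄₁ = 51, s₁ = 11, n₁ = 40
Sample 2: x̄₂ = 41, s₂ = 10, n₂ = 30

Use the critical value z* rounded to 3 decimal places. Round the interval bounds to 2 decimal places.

Both samples are large (n₁ = 40 ≥ 30, n₂ = 30 ≥ 30), so a z-interval for the difference of means applies.

Point estimate: x̄₁ - x̄₂ = 51 - 41 = 10

Standard error: SE = √(s₁²/n₁ + s₂²/n₂)
= √(11²/40 + 10²/30)
= √(3.025000 + 3.333333)
= 2.521574

For 95% confidence, z* = 1.96 (from standard normal table)
Margin of error: E = z* × SE = 1.96 × 2.521574 = 4.9423

Z-interval: (x̄₁ - x̄₂) ± E = 10 ± 4.9423 = (5.0577, 14.9423)

Rounded to 2 decimal places:

(5.06, 14.94)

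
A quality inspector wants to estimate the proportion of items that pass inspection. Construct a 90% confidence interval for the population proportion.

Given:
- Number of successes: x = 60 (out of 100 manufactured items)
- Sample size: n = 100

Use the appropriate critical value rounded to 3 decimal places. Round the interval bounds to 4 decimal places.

Sample proportion: p̂ = 60/100 = 0.600000

Check conditions for normal approximation:
  np̂ = 60 ≥ 10 ✓
  n(1-p̂) = 40 ≥ 10 ✓

The sample is large enough, so use a z-interval (normal approximation) for the proportion.

For 90% confidence, z* = 1.645 (from standard normal table)

Standard error: SE = √(p̂(1-p̂)/n) = √(0.600000×0.400000/100) = 0.04898979

Margin of error: E = z* × SE = 1.645 × 0.04898979 = 0.080588

Z-interval: p̂ ± E = 0.600000 ± 0.080588 = (0.519412, 0.680588)

Rounded to 4 decimal places:

(0.5194, 0.6806)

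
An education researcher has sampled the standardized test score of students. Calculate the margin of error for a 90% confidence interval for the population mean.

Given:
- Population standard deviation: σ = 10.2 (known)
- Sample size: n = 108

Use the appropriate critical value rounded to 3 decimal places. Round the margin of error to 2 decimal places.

The population standard deviation σ is known, so use the z-interval margin of error formula.

For 90% confidence, z* = 1.645 (from standard normal table)

Margin of error formula for z-interval: E = z* × σ/√n

E = 1.645 × 10.2/√108
  = 1.645 × 0.981495
  = 1.6146

Rounded to 2 decimal places:

1.61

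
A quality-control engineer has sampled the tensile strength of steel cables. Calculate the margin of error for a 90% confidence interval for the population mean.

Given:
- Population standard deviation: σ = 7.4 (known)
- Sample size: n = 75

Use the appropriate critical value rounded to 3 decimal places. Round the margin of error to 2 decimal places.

The population standard deviation σ is known, so use the z-interval margin of error formula.

For 90% confidence, z* = 1.645 (from standard normal table)

Margin of error formula for z-interval: E = z* × σ/√n

E = 1.645 × 7.4/√75
  = 1.645 × 0.854478
  = 1.4056

Rounded to 2 decimal places:

1.41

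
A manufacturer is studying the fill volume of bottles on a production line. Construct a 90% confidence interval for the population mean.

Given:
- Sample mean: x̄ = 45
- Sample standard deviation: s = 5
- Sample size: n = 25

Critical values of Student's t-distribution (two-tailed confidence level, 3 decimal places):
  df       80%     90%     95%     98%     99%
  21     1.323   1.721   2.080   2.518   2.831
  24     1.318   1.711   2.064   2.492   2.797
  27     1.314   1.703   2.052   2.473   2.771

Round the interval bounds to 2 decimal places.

The population standard deviation σ is unknown (only the sample standard deviation s is given), so use a t-interval with df = n - 1 = 25 - 1 = 24.

For 90% confidence with df = 24, t* = 1.711 (from t-table)

Standard error: SE = s/√n = 5/√25 = 1.000000

Margin of error: E = t* × SE = 1.711 × 1.000000 = 1.7110

T-interval: x̄ ± E = 45 ± 1.7110 = (43.2890, 46.7110)

Rounded to 2 decimal places:

(43.29, 46.71)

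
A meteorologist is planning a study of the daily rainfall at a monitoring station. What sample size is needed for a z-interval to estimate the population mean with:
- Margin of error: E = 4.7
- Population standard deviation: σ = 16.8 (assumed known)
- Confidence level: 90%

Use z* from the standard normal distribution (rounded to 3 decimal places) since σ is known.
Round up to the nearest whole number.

Using z* since population σ is known (z-interval formula).

For 90% confidence, z* = 1.645 (from standard normal table)

Sample size formula for z-interval: n = (z*σ/E)²

n = (1.645 × 16.8 / 4.7)²
  = (5.880000)²
  = 34.5744

Round up to the nearest whole number: n = 35

35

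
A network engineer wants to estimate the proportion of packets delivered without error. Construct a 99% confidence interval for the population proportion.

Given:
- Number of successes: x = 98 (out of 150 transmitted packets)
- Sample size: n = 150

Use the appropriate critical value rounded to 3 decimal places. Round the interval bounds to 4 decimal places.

Sample proportion: p̂ = 98/150 = 0.653333

Check conditions for normal approximation:
  np̂ = 98 ≥ 10 ✓
  n(1-p̂) = 52 ≥ 10 ✓

The sample is large enough, so use a z-interval (normal approximation) for the proportion.

For 99% confidence, z* = 2.576 (from standard normal table)

Standard error: SE = √(p̂(1-p̂)/n) = √(0.653333×0.346667/150) = 0.03885777

Margin of error: E = z* × SE = 2.576 × 0.03885777 = 0.100098

Z-interval: p̂ ± E = 0.653333 ± 0.100098 = (0.553236, 0.753431)

Rounded to 4 decimal places:

(0.5532, 0.7534)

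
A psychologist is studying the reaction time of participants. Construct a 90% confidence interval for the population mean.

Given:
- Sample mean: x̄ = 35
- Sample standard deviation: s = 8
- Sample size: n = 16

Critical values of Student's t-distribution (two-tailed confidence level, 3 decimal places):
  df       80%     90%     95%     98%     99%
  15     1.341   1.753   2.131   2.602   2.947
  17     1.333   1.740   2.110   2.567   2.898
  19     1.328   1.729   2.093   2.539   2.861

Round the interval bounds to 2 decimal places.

The population standard deviation σ is unknown (only the sample standard deviation s is given), so use a t-interval with df = n - 1 = 16 - 1 = 15.

For 90% confidence with df = 15, t* = 1.753 (from t-table)

Standard error: SE = s/√n = 8/√16 = 2.000000

Margin of error: E = t* × SE = 1.753 × 2.000000 = 3.5060

T-interval: x̄ ± E = 35 ± 3.5060 = (31.4940, 38.5060)

Rounded to 2 decimal places:

(31.49, 38.51)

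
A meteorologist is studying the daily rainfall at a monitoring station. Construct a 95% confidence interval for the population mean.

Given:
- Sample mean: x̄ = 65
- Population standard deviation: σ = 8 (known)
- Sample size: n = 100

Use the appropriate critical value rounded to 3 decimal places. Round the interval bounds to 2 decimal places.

The population standard deviation σ is known, so use a z-interval (standard normal critical value).

For 95% confidence, z* = 1.96 (from standard normal table)

Standard error: SE = σ/√n = 8/√100 = 0.800000

Margin of error: E = z* × SE = 1.96 × 0.800000 = 1.5680

Z-interval: x̄ ± E = 65 ± 1.5680 = (63.4320, 66.5680)

Rounded to 2 decimal places:

(63.43, 66.57)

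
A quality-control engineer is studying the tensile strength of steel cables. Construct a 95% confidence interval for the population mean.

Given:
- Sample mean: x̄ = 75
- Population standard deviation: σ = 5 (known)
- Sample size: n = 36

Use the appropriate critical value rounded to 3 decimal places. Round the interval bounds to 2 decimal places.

The population standard deviation σ is known, so use a z-interval (standard normal critical value).

For 95% confidence, z* = 1.96 (from standard normal table)

Standard error: SE = σ/√n = 5/√36 = 0.833333

Margin of error: E = z* × SE = 1.96 × 0.833333 = 1.6333

Z-interval: x̄ ± E = 75 ± 1.6333 = (73.3667, 76.6333)

Rounded to 2 decimal places:

(73.37, 76.63)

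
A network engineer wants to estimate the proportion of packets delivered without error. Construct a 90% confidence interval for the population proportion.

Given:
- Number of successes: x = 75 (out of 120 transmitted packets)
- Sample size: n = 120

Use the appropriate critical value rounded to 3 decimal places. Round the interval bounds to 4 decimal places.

Sample proportion: p̂ = 75/120 = 0.625000

Check conditions for normal approximation:
  np̂ = 75 ≥ 10 ✓
  n(1-p̂) = 45 ≥ 10 ✓

The sample is large enough, so use a z-interval (normal approximation) for the proportion.

For 90% confidence, z* = 1.645 (from standard normal table)

Standard error: SE = √(p̂(1-p̂)/n) = √(0.625000×0.375000/120) = 0.04419417

Margin of error: E = z* × SE = 1.645 × 0.04419417 = 0.072699

Z-interval: p̂ ± E = 0.625000 ± 0.072699 = (0.552301, 0.697699)

Rounded to 4 decimal places:

(0.5523, 0.6977)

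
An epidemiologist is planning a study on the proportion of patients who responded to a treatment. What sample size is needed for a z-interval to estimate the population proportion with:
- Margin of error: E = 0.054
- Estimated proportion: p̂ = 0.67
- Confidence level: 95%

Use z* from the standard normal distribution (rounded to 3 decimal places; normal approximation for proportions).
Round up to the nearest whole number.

Using z* for proportion z-interval (normal approximation).

For 95% confidence, z* = 1.96 (from standard normal table)

Sample size formula for proportion z-interval: n = z*²p̂(1-p̂)/E²

n = 1.96² × 0.67 × 0.33 / 0.054²
  = 3.8416 × 0.2211 / 0.002916
  = 291.2818

Round up to the nearest whole number: n = 292

292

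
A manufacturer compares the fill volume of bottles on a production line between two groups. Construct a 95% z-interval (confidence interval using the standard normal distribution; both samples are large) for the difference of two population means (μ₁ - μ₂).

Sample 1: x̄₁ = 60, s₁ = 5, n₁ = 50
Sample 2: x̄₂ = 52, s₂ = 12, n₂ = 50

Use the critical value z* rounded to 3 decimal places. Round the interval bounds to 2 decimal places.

Both samples are large (n₁ = 50 ≥ 30, n₂ = 50 ≥ 30), so a z-interval for the difference of means applies.

Point estimate: x̄₁ - x̄₂ = 60 - 52 = 8

Standard error: SE = √(s₁²/n₁ + s₂²/n₂)
= √(5²/50 + 12²/50)
= √(0.500000 + 2.880000)
= 1.838478

For 95% confidence, z* = 1.96 (from standard normal table)
Margin of error: E = z* × SE = 1.96 × 1.838478 = 3.6034

Z-interval: (x̄₁ - x̄₂) ± E = 8 ± 3.6034 = (4.3966, 11.6034)

Rounded to 2 decimal places:

(4.40, 11.60)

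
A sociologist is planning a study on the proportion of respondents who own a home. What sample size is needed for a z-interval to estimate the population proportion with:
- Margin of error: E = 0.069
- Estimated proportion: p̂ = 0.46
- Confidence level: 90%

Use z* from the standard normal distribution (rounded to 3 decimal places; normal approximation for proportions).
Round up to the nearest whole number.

Using z* for proportion z-interval (normal approximation).

For 90% confidence, z* = 1.645 (from standard normal table)

Sample size formula for proportion z-interval: n = z*²p̂(1-p̂)/E²

n = 1.645² × 0.46 × 0.54 / 0.069²
  = 2.706025 × 0.2484 / 0.004761
  = 141.1839

Round up to the nearest whole number: n = 142

142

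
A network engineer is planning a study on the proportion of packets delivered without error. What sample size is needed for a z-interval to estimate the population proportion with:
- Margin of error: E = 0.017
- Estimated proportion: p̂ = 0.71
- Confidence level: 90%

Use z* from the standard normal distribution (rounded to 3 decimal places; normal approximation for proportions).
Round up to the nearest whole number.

Using z* for proportion z-interval (normal approximation).

For 90% confidence, z* = 1.645 (from standard normal table)

Sample size formula for proportion z-interval: n = z*²p̂(1-p̂)/E²

n = 1.645² × 0.71 × 0.29 / 0.017²
  = 2.706025 × 0.2059 / 0.000289
  = 1927.9258

Round up to the nearest whole number: n = 1928

1928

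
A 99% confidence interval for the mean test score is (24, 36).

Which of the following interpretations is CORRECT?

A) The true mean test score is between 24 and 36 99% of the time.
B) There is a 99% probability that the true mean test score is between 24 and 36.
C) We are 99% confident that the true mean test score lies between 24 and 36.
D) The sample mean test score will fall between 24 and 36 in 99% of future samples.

A confidence interval represents our confidence in the procedure, not a probability statement about the parameter.

Key concept: If we repeated this sampling process many times and computed a 99% CI each time, about 99% of those intervals would contain the true population parameter.

For this specific interval (24, 36):
- Midpoint (point estimate): 30
- Margin of error: 6

The correct interpretation is the one stating confidence that the true parameter lies in the interval — option C.

C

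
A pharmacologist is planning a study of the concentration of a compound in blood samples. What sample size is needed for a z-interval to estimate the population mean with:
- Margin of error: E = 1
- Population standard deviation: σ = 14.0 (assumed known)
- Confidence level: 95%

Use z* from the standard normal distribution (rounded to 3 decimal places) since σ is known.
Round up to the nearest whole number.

Using z* since population σ is known (z-interval formula).

For 95% confidence, z* = 1.96 (from standard normal table)

Sample size formula for z-interval: n = (z*σ/E)²

n = (1.96 × 14.0 / 1)²
  = (27.440000)²
  = 752.9536

Round up to the nearest whole number: n = 753

753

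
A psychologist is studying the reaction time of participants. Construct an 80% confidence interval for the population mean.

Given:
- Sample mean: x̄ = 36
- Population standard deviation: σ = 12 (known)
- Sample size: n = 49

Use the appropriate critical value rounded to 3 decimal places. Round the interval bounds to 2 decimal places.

The population standard deviation σ is known, so use a z-interval (standard normal critical value).

For 80% confidence, z* = 1.282 (from standard normal table)

Standard error: SE = σ/√n = 12/√49 = 1.714286

Margin of error: E = z* × SE = 1.282 × 1.714286 = 2.1977

Z-interval: x̄ ± E = 36 ± 2.1977 = (33.8023, 38.1977)

Rounded to 2 decimal places:

(33.80, 38.20)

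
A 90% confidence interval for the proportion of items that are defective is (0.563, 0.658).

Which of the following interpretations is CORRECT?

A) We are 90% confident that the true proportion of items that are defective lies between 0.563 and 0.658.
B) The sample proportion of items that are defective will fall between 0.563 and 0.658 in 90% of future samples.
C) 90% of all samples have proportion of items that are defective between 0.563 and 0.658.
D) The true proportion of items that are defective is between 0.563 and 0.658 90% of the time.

A confidence interval represents our confidence in the procedure, not a probability statement about the parameter.

Key concept: If we repeated this sampling process many times and computed a 90% CI each time, about 90% of those intervals would contain the true population parameter.

For this specific interval (0.563, 0.658):
- Midpoint (point estimate): 0.6105
- Margin of error: 0.0475

The correct interpretation is the one stating confidence that the true parameter lies in the interval — option A.

A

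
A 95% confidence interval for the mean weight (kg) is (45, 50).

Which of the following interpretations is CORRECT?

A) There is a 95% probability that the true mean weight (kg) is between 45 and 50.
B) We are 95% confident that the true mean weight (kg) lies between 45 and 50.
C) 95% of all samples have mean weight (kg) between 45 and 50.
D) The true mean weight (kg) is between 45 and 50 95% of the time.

A confidence interval represents our confidence in the procedure, not a probability statement about the parameter.

Key concept: If we repeated this sampling process many times and computed a 95% CI each time, about 95% of those intervals would contain the true population parameter.

For this specific interval (45, 50):
- Midpoint (point estimate): 47.5
- Margin of error: 2.5

The correct interpretation is the one stating confidence that the true parameter lies in the interval — option B.

B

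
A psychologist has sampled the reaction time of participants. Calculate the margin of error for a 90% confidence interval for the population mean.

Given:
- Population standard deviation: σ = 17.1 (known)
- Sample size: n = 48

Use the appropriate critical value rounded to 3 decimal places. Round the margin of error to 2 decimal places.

The population standard deviation σ is known, so use the z-interval margin of error formula.

For 90% confidence, z* = 1.645 (from standard normal table)

Margin of error formula for z-interval: E = z* × σ/√n

E = 1.645 × 17.1/√48
  = 1.645 × 2.468172
  = 4.0601

Rounded to 2 decimal places:

4.06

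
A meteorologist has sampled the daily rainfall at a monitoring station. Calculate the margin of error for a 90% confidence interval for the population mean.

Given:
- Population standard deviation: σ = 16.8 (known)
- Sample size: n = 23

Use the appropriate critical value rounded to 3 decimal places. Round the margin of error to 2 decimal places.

The population standard deviation σ is known, so use the z-interval margin of error formula.

For 90% confidence, z* = 1.645 (from standard normal table)

Margin of error formula for z-interval: E = z* × σ/√n

E = 1.645 × 16.8/√23
  = 1.645 × 3.503042
  = 5.7625

Rounded to 2 decimal places:

5.76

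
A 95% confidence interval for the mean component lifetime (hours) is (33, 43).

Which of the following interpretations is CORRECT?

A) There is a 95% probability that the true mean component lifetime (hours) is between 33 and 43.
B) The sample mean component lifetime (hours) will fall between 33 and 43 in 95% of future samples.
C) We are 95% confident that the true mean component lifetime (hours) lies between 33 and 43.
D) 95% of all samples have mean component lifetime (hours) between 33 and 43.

A confidence interval represents our confidence in the procedure, not a probability statement about the parameter.

Key concept: If we repeated this sampling process many times and computed a 95% CI each time, about 95% of those intervals would contain the true population parameter.

For this specific interval (33, 43):
- Midpoint (point estimate): 38
- Margin of error: 5

The correct interpretation is the one stating confidence that the true parameter lies in the interval — option C.

C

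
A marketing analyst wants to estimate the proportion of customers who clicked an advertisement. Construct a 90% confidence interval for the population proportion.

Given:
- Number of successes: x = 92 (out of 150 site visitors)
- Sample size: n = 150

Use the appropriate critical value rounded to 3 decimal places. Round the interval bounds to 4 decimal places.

Sample proportion: p̂ = 92/150 = 0.613333

Check conditions for normal approximation:
  np̂ = 92 ≥ 10 ✓
  n(1-p̂) = 58 ≥ 10 ✓

The sample is large enough, so use a z-interval (normal approximation) for the proportion.

For 90% confidence, z* = 1.645 (from standard normal table)

Standard error: SE = √(p̂(1-p̂)/n) = √(0.613333×0.386667/150) = 0.03976226

Margin of error: E = z* × SE = 1.645 × 0.03976226 = 0.065409

Z-interval: p̂ ± E = 0.613333 ± 0.065409 = (0.547924, 0.678742)

Rounded to 4 decimal places:

(0.5479, 0.6787)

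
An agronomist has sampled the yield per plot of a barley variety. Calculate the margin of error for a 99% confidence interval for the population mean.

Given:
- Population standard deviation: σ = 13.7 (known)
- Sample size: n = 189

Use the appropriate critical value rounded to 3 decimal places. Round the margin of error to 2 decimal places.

The population standard deviation σ is known, so use the z-interval margin of error formula.

For 99% confidence, z* = 2.576 (from standard normal table)

Margin of error formula for z-interval: E = z* × σ/√n

E = 2.576 × 13.7/√189
  = 2.576 × 0.996528
  = 2.5671

Rounded to 2 decimal places:

2.57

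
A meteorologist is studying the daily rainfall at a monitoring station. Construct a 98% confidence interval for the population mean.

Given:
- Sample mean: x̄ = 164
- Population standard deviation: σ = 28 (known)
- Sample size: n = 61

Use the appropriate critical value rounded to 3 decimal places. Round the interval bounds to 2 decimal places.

The population standard deviation σ is known, so use a z-interval (standard normal critical value).

For 98% confidence, z* = 2.326 (from standard normal table)

Standard error: SE = σ/√n = 28/√61 = 3.585033

Margin of error: E = z* × SE = 2.326 × 3.585033 = 8.3388

Z-interval: x̄ ± E = 164 ± 8.3388 = (155.6612, 172.3388)

Rounded to 2 decimal places:

(155.66, 172.34)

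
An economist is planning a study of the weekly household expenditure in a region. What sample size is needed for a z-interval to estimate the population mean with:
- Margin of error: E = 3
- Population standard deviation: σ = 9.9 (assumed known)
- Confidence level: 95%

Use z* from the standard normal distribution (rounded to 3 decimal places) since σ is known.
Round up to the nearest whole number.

Using z* since population σ is known (z-interval formula).

For 95% confidence, z* = 1.96 (from standard normal table)

Sample size formula for z-interval: n = (z*σ/E)²

n = (1.96 × 9.9 / 3)²
  = (6.468000)²
  = 41.8350

Round up to the nearest whole number: n = 42

42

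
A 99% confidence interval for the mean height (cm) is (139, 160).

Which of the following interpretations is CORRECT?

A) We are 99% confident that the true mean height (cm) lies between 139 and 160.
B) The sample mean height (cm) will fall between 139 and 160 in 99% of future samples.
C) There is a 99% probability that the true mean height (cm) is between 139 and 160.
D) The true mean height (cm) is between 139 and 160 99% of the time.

A confidence interval represents our confidence in the procedure, not a probability statement about the parameter.

Key concept: If we repeated this sampling process many times and computed a 99% CI each time, about 99% of those intervals would contain the true population parameter.

For this specific interval (139, 160):
- Midpoint (point estimate): 149.5
- Margin of error: 10.5

The correct interpretation is the one stating confidence that the true parameter lies in the interval — option A.

A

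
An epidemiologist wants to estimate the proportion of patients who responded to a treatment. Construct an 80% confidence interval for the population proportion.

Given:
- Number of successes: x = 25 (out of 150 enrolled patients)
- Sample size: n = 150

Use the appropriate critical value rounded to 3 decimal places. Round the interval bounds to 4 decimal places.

Sample proportion: p̂ = 25/150 = 0.166667

Check conditions for normal approximation:
  np̂ = 25 ≥ 10 ✓
  n(1-p̂) = 125 ≥ 10 ✓

The sample is large enough, so use a z-interval (normal approximation) for the proportion.

For 80% confidence, z* = 1.282 (from standard normal table)

Standard error: SE = √(p̂(1-p̂)/n) = √(0.166667×0.833333/150) = 0.03042903

Margin of error: E = z* × SE = 1.282 × 0.03042903 = 0.039010

Z-interval: p̂ ± E = 0.166667 ± 0.039010 = (0.127657, 0.205677)

Rounded to 4 decimal places:

(0.1277, 0.2057)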